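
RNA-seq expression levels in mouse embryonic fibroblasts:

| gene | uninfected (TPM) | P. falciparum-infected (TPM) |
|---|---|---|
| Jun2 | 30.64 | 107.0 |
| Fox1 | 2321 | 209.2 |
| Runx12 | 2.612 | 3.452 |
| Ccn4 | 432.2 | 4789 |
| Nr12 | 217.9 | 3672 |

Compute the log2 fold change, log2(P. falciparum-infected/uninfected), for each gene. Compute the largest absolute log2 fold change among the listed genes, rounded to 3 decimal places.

4.075

log2(107.0/30.64) = 1.804  (Jun2)
log2(209.2/2321) = -3.472  (Fox1)
log2(3.452/2.612) = 0.402  (Runx12)
log2(4789/432.2) = 3.470  (Ccn4)
log2(3672/217.9) = 4.075  (Nr12)
The largest magnitude belongs to Nr12.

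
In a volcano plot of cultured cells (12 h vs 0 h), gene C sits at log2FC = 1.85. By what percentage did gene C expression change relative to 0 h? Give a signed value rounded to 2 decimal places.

Fold change = 2^(1.85) = 3.6050
Percent change = (FC − 1) × 100% = (3.6050 − 1) × 100 = 260.50%

260.50%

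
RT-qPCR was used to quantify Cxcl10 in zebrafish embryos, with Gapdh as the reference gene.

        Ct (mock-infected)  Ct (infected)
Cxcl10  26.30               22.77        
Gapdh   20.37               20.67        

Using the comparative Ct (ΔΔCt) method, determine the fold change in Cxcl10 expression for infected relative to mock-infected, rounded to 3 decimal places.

14.221

ΔCt(mock-infected) = 26.300 − 20.370 = 5.930
ΔCt(infected) = 22.770 − 20.670 = 2.100
ΔΔCt = 2.100 − 5.930 = -3.830
Fold change = 2^(−(-3.830)) = 2^3.830 = 14.2215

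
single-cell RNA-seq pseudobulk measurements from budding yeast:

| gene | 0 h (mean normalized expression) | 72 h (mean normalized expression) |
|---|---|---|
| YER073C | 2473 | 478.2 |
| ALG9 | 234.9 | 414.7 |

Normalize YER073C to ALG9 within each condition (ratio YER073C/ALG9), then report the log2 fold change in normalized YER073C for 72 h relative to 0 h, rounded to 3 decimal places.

-3.191

YER073C/ALG9 (0 h) = 2473 / 234.9 = 10.528
YER073C/ALG9 (72 h) = 478.2 / 414.7 = 1.1531
Fold change = 1.1531 / 10.528 = 0.1095
log2(0.1095) = -3.1906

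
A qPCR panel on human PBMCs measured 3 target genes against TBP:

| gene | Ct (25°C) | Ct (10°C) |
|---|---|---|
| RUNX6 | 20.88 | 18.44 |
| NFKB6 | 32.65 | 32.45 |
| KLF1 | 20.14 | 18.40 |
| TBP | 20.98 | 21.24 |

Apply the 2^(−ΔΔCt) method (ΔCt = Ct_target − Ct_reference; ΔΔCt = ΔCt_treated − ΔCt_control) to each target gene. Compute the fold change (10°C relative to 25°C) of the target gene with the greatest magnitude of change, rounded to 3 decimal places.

6.498

RUNX6: ΔΔCt = (18.44−21.24) − (20.88−20.98) = -2.80 − (-0.10) = -2.70; fold change = 2^2.70 = 6.498
NFKB6: ΔΔCt = (32.45−21.24) − (32.65−20.98) = 11.21 − 11.67 = -0.46; fold change = 2^0.46 = 1.376
KLF1: ΔΔCt = (18.40−21.24) − (20.14−20.98) = -2.84 − (-0.84) = -2.00; fold change = 2^2.00 = 4.000
RUNX6 has the largest |ΔΔCt| = 2.70.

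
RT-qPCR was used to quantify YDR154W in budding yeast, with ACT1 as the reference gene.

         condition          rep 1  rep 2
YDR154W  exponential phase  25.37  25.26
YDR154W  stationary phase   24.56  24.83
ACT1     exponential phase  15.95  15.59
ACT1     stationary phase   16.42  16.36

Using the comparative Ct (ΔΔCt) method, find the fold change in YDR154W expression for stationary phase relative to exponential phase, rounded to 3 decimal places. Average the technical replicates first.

2.362

Mean Ct: YDR154W exponential phase 25.315; YDR154W stationary phase 24.695; ACT1 exponential phase 15.770; ACT1 stationary phase 16.390
ΔCt(exponential phase) = 25.315 − 15.770 = 9.545
ΔCt(stationary phase) = 24.695 − 16.390 = 8.305
ΔΔCt = 8.305 − 9.545 = -1.240
Fold change = 2^(−(-1.240)) = 2^1.240 = 2.3620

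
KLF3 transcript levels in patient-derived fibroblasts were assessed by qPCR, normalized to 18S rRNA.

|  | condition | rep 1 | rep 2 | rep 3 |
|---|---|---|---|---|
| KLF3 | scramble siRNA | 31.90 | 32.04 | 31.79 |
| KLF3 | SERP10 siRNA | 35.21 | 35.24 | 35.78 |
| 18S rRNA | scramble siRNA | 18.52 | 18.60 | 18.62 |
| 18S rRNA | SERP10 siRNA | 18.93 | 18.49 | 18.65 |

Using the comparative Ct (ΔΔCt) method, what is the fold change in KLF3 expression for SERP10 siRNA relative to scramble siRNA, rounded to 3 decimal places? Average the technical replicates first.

0.095

Mean Ct: KLF3 scramble siRNA 31.910; KLF3 SERP10 siRNA 35.410; 18S rRNA scramble siRNA 18.580; 18S rRNA SERP10 siRNA 18.690
ΔCt(scramble siRNA) = 31.910 − 18.580 = 13.330
ΔCt(SERP10 siRNA) = 35.410 − 18.690 = 16.720
ΔΔCt = 16.720 − 13.330 = 3.390
Fold change = 2^(−3.390) = 0.0954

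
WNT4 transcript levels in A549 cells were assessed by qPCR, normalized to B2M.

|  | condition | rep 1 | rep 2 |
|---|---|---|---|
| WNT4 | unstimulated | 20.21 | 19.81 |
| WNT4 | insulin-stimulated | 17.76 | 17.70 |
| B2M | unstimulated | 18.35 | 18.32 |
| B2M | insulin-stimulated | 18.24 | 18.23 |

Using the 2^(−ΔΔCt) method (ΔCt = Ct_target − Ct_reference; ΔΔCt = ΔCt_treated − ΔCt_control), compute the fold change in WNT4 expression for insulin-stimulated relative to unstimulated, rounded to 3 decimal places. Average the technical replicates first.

4.532

Mean Ct: WNT4 unstimulated 20.010; WNT4 insulin-stimulated 17.730; B2M unstimulated 18.335; B2M insulin-stimulated 18.235
ΔCt(unstimulated) = 20.010 − 18.335 = 1.675
ΔCt(insulin-stimulated) = 17.730 − 18.235 = -0.505
ΔΔCt = -0.505 − 1.675 = -2.180
Fold change = 2^(−(-2.180)) = 2^2.180 = 4.5315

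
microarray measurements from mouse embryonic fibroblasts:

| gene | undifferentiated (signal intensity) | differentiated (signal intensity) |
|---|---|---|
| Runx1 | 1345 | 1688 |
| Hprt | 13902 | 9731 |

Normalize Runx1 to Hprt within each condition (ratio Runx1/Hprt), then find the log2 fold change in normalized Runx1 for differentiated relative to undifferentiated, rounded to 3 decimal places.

Runx1/Hprt (undifferentiated) = 1345 / 13902 = 0.096749
Runx1/Hprt (differentiated) = 1688 / 9731 = 0.17347
Fold change = 0.17347 / 0.096749 = 1.7930
log2(1.7930) = 0.8423

0.842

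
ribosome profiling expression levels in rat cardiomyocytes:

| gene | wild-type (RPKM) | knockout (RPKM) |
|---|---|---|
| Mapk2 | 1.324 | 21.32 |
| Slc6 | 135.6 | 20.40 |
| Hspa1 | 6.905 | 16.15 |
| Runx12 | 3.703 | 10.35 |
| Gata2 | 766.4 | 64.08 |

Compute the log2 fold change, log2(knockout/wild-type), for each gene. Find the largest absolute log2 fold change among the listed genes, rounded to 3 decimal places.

log2(21.32/1.324) = 4.009  (Mapk2)
log2(20.40/135.6) = -2.733  (Slc6)
log2(16.15/6.905) = 1.226  (Hspa1)
log2(10.35/3.703) = 1.483  (Runx12)
log2(64.08/766.4) = -3.580  (Gata2)
The largest magnitude belongs to Mapk2.

4.009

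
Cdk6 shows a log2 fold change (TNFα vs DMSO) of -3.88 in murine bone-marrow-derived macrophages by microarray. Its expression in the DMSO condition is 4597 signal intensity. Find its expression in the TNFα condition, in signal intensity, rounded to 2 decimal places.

Fold change = 2^(-3.88) = 0.0679
TNFα expression = 4597 × 0.0679 = 312.23

312.23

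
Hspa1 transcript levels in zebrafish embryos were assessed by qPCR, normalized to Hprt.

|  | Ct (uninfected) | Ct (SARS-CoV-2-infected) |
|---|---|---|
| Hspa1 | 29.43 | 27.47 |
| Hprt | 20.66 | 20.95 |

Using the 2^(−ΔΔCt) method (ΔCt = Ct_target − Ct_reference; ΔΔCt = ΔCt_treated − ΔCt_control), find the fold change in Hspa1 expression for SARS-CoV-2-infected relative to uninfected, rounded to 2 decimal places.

4.76

ΔCt(uninfected) = 29.430 − 20.660 = 8.770
ΔCt(SARS-CoV-2-infected) = 27.470 − 20.950 = 6.520
ΔΔCt = 6.520 − 8.770 = -2.250
Fold change = 2^(−(-2.250)) = 2^2.250 = 4.757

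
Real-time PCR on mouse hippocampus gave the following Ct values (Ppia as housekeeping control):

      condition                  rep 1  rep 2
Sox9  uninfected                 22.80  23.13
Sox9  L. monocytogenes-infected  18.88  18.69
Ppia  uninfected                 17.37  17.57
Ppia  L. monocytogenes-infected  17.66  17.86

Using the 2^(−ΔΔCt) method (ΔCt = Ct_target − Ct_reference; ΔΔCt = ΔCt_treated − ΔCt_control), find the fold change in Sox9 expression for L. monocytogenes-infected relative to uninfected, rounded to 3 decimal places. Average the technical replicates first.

22.162

Mean Ct: Sox9 uninfected 22.965; Sox9 L. monocytogenes-infected 18.785; Ppia uninfected 17.470; Ppia L. monocytogenes-infected 17.760
ΔCt(uninfected) = 22.965 − 17.470 = 5.495
ΔCt(L. monocytogenes-infected) = 18.785 − 17.760 = 1.025
ΔΔCt = 1.025 − 5.495 = -4.470
Fold change = 2^(−(-4.470)) = 2^4.470 = 22.1618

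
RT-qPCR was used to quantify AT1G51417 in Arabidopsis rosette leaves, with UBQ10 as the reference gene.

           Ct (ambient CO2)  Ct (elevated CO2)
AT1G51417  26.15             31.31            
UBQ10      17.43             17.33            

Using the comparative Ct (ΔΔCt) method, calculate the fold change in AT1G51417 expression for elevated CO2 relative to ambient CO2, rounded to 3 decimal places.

0.026

ΔCt(ambient CO2) = 26.150 − 17.430 = 8.720
ΔCt(elevated CO2) = 31.310 − 17.330 = 13.980
ΔΔCt = 13.980 − 8.720 = 5.260
Fold change = 2^(−5.260) = 0.0261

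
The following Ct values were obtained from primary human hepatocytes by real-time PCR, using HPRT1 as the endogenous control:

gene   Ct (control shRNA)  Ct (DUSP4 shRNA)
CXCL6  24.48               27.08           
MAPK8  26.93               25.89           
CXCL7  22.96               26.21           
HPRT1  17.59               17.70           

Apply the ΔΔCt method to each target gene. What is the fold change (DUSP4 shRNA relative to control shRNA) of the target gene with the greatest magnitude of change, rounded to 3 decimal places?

0.113

CXCL6: ΔΔCt = (27.08−17.70) − (24.48−17.59) = 9.38 − 6.89 = 2.49; fold change = 2^-2.49 = 0.178
MAPK8: ΔΔCt = (25.89−17.70) − (26.93−17.59) = 8.19 − 9.34 = -1.15; fold change = 2^1.15 = 2.219
CXCL7: ΔΔCt = (26.21−17.70) − (22.96−17.59) = 8.51 − 5.37 = 3.14; fold change = 2^-3.14 = 0.113
CXCL7 has the largest |ΔΔCt| = 3.14.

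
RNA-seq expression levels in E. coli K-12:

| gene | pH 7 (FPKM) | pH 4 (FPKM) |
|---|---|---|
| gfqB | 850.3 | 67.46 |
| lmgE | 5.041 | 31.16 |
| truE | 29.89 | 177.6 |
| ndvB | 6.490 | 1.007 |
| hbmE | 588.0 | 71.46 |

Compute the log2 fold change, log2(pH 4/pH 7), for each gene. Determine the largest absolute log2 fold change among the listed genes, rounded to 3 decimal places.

3.656

log2(67.46/850.3) = -3.656  (gfqB)
log2(31.16/5.041) = 2.628  (lmgE)
log2(177.6/29.89) = 2.571  (truE)
log2(1.007/6.490) = -2.688  (ndvB)
log2(71.46/588.0) = -3.041  (hbmE)
The largest magnitude belongs to gfqB.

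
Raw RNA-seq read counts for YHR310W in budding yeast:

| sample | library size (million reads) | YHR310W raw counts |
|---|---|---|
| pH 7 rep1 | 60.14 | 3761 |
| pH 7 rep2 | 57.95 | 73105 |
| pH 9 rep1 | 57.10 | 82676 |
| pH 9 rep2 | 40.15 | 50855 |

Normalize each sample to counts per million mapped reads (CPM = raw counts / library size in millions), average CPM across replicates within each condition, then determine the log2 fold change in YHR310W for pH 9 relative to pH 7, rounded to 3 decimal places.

1.036

CPM(pH 7 rep1) = 3761 / 60.14 = 62.5374
CPM(pH 7 rep2) = 73105 / 57.95 = 1261.5186
CPM(pH 9 rep1) = 82676 / 57.10 = 1447.9159
CPM(pH 9 rep2) = 50855 / 40.15 = 1266.6252
mean CPM(pH 7) = 662.0280; mean CPM(pH 9) = 1357.2705
Fold change = 1357.2705 / 662.0280 = 2.05017
log2(2.05017) = 1.0357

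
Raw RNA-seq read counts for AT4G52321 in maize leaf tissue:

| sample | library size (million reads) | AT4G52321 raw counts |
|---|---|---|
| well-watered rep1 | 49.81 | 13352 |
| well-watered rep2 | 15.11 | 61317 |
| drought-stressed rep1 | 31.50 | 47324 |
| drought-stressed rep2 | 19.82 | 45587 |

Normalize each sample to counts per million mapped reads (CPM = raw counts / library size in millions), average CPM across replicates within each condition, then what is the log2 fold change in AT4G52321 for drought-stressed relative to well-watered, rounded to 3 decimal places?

CPM(well-watered rep1) = 13352 / 49.81 = 268.0586
CPM(well-watered rep2) = 61317 / 15.11 = 4058.0410
CPM(drought-stressed rep1) = 47324 / 31.50 = 1502.3492
CPM(drought-stressed rep2) = 45587 / 19.82 = 2300.0505
mean CPM(well-watered) = 2163.0498; mean CPM(drought-stressed) = 1901.1998
Fold change = 1901.1998 / 2163.0498 = 0.87894
log2(0.87894) = -0.1862

-0.186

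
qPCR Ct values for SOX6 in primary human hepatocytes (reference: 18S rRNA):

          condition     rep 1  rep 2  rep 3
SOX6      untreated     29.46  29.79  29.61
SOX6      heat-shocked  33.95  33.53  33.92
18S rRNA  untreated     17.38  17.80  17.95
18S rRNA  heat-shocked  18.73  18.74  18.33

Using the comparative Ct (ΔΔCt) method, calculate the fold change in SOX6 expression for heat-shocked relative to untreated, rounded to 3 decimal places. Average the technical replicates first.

0.102

Mean Ct: SOX6 untreated 29.620; SOX6 heat-shocked 33.800; 18S rRNA untreated 17.710; 18S rRNA heat-shocked 18.600
ΔCt(untreated) = 29.620 − 17.710 = 11.910
ΔCt(heat-shocked) = 33.800 − 18.600 = 15.200
ΔΔCt = 15.200 − 11.910 = 3.290
Fold change = 2^(−3.290) = 0.1022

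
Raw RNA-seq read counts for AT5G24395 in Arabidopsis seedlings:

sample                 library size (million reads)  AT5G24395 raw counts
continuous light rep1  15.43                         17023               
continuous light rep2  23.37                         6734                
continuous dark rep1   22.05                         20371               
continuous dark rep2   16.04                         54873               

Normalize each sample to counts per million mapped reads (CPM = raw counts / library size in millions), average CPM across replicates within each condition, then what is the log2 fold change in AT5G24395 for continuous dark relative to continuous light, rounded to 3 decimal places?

CPM(continuous light rep1) = 17023 / 15.43 = 1103.2404
CPM(continuous light rep2) = 6734 / 23.37 = 288.1472
CPM(continuous dark rep1) = 20371 / 22.05 = 923.8549
CPM(continuous dark rep2) = 54873 / 16.04 = 3421.0100
mean CPM(continuous light) = 695.6938; mean CPM(continuous dark) = 2172.4324
Fold change = 2172.4324 / 695.6938 = 3.12268
log2(3.12268) = 1.6428

1.643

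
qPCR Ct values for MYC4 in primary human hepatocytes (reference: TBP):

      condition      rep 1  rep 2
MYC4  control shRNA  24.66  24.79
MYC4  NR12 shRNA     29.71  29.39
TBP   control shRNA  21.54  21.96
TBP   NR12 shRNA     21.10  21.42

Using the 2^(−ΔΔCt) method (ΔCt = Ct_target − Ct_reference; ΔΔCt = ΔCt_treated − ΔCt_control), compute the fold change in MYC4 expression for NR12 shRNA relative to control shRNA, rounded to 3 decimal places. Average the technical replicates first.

Mean Ct: MYC4 control shRNA 24.725; MYC4 NR12 shRNA 29.550; TBP control shRNA 21.750; TBP NR12 shRNA 21.260
ΔCt(control shRNA) = 24.725 − 21.750 = 2.975
ΔCt(NR12 shRNA) = 29.550 − 21.260 = 8.290
ΔΔCt = 8.290 − 2.975 = 5.315
Fold change = 2^(−5.315) = 0.0251

0.025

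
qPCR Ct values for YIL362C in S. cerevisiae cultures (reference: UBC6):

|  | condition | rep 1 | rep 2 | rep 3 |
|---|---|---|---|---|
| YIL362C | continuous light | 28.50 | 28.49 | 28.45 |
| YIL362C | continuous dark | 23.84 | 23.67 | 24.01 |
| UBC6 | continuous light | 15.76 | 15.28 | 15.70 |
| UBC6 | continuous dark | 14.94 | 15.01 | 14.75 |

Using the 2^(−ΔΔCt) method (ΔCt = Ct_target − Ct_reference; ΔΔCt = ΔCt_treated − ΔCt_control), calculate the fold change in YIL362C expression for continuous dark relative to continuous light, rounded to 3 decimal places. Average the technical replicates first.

Mean Ct: YIL362C continuous light 28.480; YIL362C continuous dark 23.840; UBC6 continuous light 15.580; UBC6 continuous dark 14.900
ΔCt(continuous light) = 28.480 − 15.580 = 12.900
ΔCt(continuous dark) = 23.840 − 14.900 = 8.940
ΔΔCt = 8.940 − 12.900 = -3.960
Fold change = 2^(−(-3.960)) = 2^3.960 = 15.5625

15.562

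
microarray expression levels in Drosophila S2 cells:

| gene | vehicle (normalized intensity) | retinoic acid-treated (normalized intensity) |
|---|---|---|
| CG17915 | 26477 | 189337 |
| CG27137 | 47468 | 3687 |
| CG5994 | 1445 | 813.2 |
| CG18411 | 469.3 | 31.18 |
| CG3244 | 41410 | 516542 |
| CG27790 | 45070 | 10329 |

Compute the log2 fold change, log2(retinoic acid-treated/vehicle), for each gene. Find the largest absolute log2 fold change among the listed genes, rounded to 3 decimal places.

3.912

log2(189337/26477) = 2.838  (CG17915)
log2(3687/47468) = -3.686  (CG27137)
log2(813.2/1445) = -0.829  (CG5994)
log2(31.18/469.3) = -3.912  (CG18411)
log2(516542/41410) = 3.641  (CG3244)
log2(10329/45070) = -2.125  (CG27790)
The largest magnitude belongs to CG18411.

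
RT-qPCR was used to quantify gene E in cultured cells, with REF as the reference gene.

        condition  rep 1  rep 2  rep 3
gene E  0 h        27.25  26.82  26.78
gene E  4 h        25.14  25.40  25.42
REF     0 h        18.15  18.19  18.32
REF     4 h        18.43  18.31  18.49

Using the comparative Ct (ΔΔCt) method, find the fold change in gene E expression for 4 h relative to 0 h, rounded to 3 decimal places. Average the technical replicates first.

Mean Ct: gene E 0 h 26.950; gene E 4 h 25.320; REF 0 h 18.220; REF 4 h 18.410
ΔCt(0 h) = 26.950 − 18.220 = 8.730
ΔCt(4 h) = 25.320 − 18.410 = 6.910
ΔΔCt = 6.910 − 8.730 = -1.820
Fold change = 2^(−(-1.820)) = 2^1.820 = 3.5308

3.531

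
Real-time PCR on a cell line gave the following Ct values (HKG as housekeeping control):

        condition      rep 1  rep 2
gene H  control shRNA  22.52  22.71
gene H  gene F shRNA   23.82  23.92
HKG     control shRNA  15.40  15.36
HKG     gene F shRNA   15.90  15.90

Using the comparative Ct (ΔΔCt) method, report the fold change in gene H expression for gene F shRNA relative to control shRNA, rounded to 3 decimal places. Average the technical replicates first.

Mean Ct: gene H control shRNA 22.615; gene H gene F shRNA 23.870; HKG control shRNA 15.380; HKG gene F shRNA 15.900
ΔCt(control shRNA) = 22.615 − 15.380 = 7.235
ΔCt(gene F shRNA) = 23.870 − 15.900 = 7.970
ΔΔCt = 7.970 − 7.235 = 0.735
Fold change = 2^(−0.735) = 0.6008

0.601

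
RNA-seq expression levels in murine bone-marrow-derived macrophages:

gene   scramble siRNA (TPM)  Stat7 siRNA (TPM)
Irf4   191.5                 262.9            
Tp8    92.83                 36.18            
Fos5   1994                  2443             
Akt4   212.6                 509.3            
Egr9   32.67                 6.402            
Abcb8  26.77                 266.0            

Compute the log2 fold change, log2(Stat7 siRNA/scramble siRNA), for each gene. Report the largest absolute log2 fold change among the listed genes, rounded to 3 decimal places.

log2(262.9/191.5) = 0.457  (Irf4)
log2(36.18/92.83) = -1.359  (Tp8)
log2(2443/1994) = 0.293  (Fos5)
log2(509.3/212.6) = 1.260  (Akt4)
log2(6.402/32.67) = -2.351  (Egr9)
log2(266.0/26.77) = 3.313  (Abcb8)
The largest magnitude belongs to Abcb8.

3.313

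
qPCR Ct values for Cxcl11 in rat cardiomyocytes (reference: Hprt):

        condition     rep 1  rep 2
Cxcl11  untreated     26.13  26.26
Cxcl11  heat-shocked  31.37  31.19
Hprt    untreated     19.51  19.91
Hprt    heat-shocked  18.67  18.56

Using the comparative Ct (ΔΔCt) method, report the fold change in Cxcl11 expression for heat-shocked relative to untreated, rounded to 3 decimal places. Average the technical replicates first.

Mean Ct: Cxcl11 untreated 26.195; Cxcl11 heat-shocked 31.280; Hprt untreated 19.710; Hprt heat-shocked 18.615
ΔCt(untreated) = 26.195 − 19.710 = 6.485
ΔCt(heat-shocked) = 31.280 − 18.615 = 12.665
ΔΔCt = 12.665 − 6.485 = 6.180
Fold change = 2^(−6.180) = 0.0138

0.014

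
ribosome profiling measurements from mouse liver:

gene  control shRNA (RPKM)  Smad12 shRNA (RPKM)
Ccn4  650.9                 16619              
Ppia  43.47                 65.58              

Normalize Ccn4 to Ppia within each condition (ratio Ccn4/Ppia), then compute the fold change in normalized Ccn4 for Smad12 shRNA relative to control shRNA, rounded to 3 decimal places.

16.924

Ccn4/Ppia (control shRNA) = 650.9 / 43.47 = 14.974
Ccn4/Ppia (Smad12 shRNA) = 16619 / 65.58 = 253.42
Fold change = 253.42 / 14.974 = 16.9242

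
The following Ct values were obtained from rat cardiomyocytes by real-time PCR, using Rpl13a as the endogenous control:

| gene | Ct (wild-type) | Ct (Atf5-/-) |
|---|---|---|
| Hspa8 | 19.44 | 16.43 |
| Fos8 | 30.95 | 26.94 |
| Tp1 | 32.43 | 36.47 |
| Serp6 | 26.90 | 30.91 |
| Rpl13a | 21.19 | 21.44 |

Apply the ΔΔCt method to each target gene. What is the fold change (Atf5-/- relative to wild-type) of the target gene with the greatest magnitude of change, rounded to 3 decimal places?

19.160

Hspa8: ΔΔCt = (16.43−21.44) − (19.44−21.19) = -5.01 − (-1.75) = -3.26; fold change = 2^3.26 = 9.580
Fos8: ΔΔCt = (26.94−21.44) − (30.95−21.19) = 5.50 − 9.76 = -4.26; fold change = 2^4.26 = 19.160
Tp1: ΔΔCt = (36.47−21.44) − (32.43−21.19) = 15.03 − 11.24 = 3.79; fold change = 2^-3.79 = 0.072
Serp6: ΔΔCt = (30.91−21.44) − (26.90−21.19) = 9.47 − 5.71 = 3.76; fold change = 2^-3.76 = 0.074
Fos8 has the largest |ΔΔCt| = 4.26.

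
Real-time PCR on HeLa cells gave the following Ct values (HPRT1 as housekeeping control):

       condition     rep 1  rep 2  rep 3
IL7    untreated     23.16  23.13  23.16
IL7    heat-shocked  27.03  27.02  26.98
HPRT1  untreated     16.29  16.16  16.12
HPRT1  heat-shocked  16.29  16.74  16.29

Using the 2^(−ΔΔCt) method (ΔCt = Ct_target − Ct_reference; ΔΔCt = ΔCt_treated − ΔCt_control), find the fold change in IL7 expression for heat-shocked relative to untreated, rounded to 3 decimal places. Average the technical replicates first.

0.082

Mean Ct: IL7 untreated 23.150; IL7 heat-shocked 27.010; HPRT1 untreated 16.190; HPRT1 heat-shocked 16.440
ΔCt(untreated) = 23.150 − 16.190 = 6.960
ΔCt(heat-shocked) = 27.010 − 16.440 = 10.570
ΔΔCt = 10.570 − 6.960 = 3.610
Fold change = 2^(−3.610) = 0.0819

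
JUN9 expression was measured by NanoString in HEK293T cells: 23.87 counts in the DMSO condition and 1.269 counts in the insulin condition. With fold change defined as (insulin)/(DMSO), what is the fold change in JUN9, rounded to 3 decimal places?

0.053

Fold change = 1.269 / 23.87 = 0.0532
JUN9 is downregulated.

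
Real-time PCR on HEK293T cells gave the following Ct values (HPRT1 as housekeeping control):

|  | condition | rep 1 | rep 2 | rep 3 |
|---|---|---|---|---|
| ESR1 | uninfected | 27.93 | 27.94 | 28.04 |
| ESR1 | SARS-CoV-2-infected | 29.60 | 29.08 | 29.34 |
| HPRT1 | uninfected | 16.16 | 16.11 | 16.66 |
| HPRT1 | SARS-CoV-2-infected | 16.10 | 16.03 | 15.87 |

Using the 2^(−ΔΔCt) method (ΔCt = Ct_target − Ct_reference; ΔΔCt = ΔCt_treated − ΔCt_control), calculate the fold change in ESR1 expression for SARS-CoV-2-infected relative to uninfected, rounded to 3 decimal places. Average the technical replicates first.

0.312

Mean Ct: ESR1 uninfected 27.970; ESR1 SARS-CoV-2-infected 29.340; HPRT1 uninfected 16.310; HPRT1 SARS-CoV-2-infected 16.000
ΔCt(uninfected) = 27.970 − 16.310 = 11.660
ΔCt(SARS-CoV-2-infected) = 29.340 − 16.000 = 13.340
ΔΔCt = 13.340 − 11.660 = 1.680
Fold change = 2^(−1.680) = 0.3121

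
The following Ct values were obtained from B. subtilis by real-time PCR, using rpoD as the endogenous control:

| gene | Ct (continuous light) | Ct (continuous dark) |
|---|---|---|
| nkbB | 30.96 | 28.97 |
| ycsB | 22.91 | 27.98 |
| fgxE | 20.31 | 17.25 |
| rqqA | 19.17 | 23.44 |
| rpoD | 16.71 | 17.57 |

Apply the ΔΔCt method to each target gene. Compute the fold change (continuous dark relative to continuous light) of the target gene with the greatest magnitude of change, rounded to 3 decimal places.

0.054

nkbB: ΔΔCt = (28.97−17.57) − (30.96−16.71) = 11.40 − 14.25 = -2.85; fold change = 2^2.85 = 7.210
ycsB: ΔΔCt = (27.98−17.57) − (22.91−16.71) = 10.41 − 6.20 = 4.21; fold change = 2^-4.21 = 0.054
fgxE: ΔΔCt = (17.25−17.57) − (20.31−16.71) = -0.32 − 3.60 = -3.92; fold change = 2^3.92 = 15.137
rqqA: ΔΔCt = (23.44−17.57) − (19.17−16.71) = 5.87 − 2.46 = 3.41; fold change = 2^-3.41 = 0.094
ycsB has the largest |ΔΔCt| = 4.21.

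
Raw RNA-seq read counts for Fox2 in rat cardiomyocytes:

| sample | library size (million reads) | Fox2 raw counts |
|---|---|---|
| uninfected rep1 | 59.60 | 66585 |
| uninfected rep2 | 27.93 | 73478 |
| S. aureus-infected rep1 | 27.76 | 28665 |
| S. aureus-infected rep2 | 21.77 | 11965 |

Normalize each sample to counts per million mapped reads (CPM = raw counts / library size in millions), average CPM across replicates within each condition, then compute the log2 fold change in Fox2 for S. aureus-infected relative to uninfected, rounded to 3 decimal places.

CPM(uninfected rep1) = 66585 / 59.60 = 1117.1980
CPM(uninfected rep2) = 73478 / 27.93 = 2630.7913
CPM(S. aureus-infected rep1) = 28665 / 27.76 = 1032.6009
CPM(S. aureus-infected rep2) = 11965 / 21.77 = 549.6096
mean CPM(uninfected) = 1873.9946; mean CPM(S. aureus-infected) = 791.1052
Fold change = 791.1052 / 1873.9946 = 0.42215
log2(0.42215) = -1.2442

-1.244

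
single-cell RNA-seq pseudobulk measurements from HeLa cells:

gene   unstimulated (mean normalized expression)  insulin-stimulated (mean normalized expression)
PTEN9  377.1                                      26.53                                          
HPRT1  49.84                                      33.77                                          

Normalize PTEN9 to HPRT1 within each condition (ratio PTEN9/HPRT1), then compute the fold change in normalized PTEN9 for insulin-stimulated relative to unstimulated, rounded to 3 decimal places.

0.104

PTEN9/HPRT1 (unstimulated) = 377.1 / 49.84 = 7.5662
PTEN9/HPRT1 (insulin-stimulated) = 26.53 / 33.77 = 0.78561
Fold change = 0.78561 / 7.5662 = 0.1038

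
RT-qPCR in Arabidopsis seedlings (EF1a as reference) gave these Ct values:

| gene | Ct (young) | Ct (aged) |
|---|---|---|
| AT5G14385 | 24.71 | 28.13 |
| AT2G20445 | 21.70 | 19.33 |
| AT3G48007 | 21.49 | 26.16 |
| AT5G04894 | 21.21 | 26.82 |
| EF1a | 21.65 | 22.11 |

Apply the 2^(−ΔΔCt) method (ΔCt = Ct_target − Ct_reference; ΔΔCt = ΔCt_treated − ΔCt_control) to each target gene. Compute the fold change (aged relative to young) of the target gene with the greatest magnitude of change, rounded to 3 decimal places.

AT5G14385: ΔΔCt = (28.13−22.11) − (24.71−21.65) = 6.02 − 3.06 = 2.96; fold change = 2^-2.96 = 0.129
AT2G20445: ΔΔCt = (19.33−22.11) − (21.70−21.65) = -2.78 − 0.05 = -2.83; fold change = 2^2.83 = 7.111
AT3G48007: ΔΔCt = (26.16−22.11) − (21.49−21.65) = 4.05 − (-0.16) = 4.21; fold change = 2^-4.21 = 0.054
AT5G04894: ΔΔCt = (26.82−22.11) − (21.21−21.65) = 4.71 − (-0.44) = 5.15; fold change = 2^-5.15 = 0.028
AT5G04894 has the largest |ΔΔCt| = 5.15.

0.028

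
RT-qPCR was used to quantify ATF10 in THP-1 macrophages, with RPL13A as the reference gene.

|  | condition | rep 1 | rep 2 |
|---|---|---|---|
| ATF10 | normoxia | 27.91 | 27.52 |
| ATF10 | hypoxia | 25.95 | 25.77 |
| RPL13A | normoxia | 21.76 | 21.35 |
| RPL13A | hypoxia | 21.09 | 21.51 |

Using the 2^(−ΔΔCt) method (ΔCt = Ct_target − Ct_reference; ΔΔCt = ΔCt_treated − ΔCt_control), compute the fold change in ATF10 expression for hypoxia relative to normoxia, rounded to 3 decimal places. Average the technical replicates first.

Mean Ct: ATF10 normoxia 27.715; ATF10 hypoxia 25.860; RPL13A normoxia 21.555; RPL13A hypoxia 21.300
ΔCt(normoxia) = 27.715 − 21.555 = 6.160
ΔCt(hypoxia) = 25.860 − 21.300 = 4.560
ΔΔCt = 4.560 − 6.160 = -1.600
Fold change = 2^(−(-1.600)) = 2^1.600 = 3.0314

3.031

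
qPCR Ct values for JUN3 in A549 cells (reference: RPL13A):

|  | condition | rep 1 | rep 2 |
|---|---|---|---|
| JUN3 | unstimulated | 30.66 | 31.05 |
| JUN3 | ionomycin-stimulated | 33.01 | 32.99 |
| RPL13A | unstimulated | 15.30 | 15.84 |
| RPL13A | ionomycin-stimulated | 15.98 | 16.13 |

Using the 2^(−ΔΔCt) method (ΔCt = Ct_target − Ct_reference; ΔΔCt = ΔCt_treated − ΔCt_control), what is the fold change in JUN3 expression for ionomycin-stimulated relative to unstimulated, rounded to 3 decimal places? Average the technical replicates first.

0.316

Mean Ct: JUN3 unstimulated 30.855; JUN3 ionomycin-stimulated 33.000; RPL13A unstimulated 15.570; RPL13A ionomycin-stimulated 16.055
ΔCt(unstimulated) = 30.855 − 15.570 = 15.285
ΔCt(ionomycin-stimulated) = 33.000 − 16.055 = 16.945
ΔΔCt = 16.945 − 15.285 = 1.660
Fold change = 2^(−1.660) = 0.3164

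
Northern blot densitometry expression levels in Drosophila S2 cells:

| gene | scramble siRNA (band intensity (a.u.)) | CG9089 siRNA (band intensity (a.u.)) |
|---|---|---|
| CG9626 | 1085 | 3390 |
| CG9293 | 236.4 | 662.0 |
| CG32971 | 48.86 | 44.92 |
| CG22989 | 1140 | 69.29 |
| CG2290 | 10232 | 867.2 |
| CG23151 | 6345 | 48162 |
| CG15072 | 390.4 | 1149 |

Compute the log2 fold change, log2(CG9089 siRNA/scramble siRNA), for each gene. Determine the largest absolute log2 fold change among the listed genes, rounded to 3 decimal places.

4.040

log2(3390/1085) = 1.644  (CG9626)
log2(662.0/236.4) = 1.486  (CG9293)
log2(44.92/48.86) = -0.121  (CG32971)
log2(69.29/1140) = -4.040  (CG22989)
log2(867.2/10232) = -3.561  (CG2290)
log2(48162/6345) = 2.924  (CG23151)
log2(1149/390.4) = 1.557  (CG15072)
The largest magnitude belongs to CG22989.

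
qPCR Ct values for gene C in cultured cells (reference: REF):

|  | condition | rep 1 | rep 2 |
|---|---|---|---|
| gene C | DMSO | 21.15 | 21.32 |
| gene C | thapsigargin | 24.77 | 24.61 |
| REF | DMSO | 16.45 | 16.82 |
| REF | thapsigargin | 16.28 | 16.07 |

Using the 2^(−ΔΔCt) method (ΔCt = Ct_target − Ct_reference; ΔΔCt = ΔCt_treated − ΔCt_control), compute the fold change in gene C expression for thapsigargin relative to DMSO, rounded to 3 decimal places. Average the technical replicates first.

0.066

Mean Ct: gene C DMSO 21.235; gene C thapsigargin 24.690; REF DMSO 16.635; REF thapsigargin 16.175
ΔCt(DMSO) = 21.235 − 16.635 = 4.600
ΔCt(thapsigargin) = 24.690 − 16.175 = 8.515
ΔΔCt = 8.515 − 4.600 = 3.915
Fold change = 2^(−3.915) = 0.0663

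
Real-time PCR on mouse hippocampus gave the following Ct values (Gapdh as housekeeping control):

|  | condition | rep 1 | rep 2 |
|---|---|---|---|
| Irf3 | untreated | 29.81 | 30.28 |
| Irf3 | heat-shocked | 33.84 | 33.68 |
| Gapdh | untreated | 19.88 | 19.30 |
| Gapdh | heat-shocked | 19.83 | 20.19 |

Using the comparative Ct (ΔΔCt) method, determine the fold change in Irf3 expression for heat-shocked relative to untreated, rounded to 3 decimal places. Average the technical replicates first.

Mean Ct: Irf3 untreated 30.045; Irf3 heat-shocked 33.760; Gapdh untreated 19.590; Gapdh heat-shocked 20.010
ΔCt(untreated) = 30.045 − 19.590 = 10.455
ΔCt(heat-shocked) = 33.760 − 20.010 = 13.750
ΔΔCt = 13.750 − 10.455 = 3.295
Fold change = 2^(−3.295) = 0.1019

0.102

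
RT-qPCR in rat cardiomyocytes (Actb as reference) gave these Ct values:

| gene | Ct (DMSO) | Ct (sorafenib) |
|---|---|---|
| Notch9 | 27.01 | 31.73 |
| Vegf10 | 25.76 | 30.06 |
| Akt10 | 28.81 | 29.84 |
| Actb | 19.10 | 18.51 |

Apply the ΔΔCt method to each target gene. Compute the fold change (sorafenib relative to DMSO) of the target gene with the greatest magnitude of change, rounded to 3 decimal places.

0.025

Notch9: ΔΔCt = (31.73−18.51) − (27.01−19.10) = 13.22 − 7.91 = 5.31; fold change = 2^-5.31 = 0.025
Vegf10: ΔΔCt = (30.06−18.51) − (25.76−19.10) = 11.55 − 6.66 = 4.89; fold change = 2^-4.89 = 0.034
Akt10: ΔΔCt = (29.84−18.51) − (28.81−19.10) = 11.33 − 9.71 = 1.62; fold change = 2^-1.62 = 0.325
Notch9 has the largest |ΔΔCt| = 5.31.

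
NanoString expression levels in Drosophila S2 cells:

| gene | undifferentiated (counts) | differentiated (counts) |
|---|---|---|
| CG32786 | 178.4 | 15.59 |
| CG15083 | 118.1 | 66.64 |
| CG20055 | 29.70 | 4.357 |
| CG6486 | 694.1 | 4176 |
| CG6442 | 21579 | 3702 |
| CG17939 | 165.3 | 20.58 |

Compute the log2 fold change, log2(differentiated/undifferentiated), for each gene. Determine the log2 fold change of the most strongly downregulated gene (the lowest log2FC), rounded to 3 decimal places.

-3.516

log2(15.59/178.4) = -3.516  (CG32786)
log2(66.64/118.1) = -0.826  (CG15083)
log2(4.357/29.70) = -2.769  (CG20055)
log2(4176/694.1) = 2.589  (CG6486)
log2(3702/21579) = -2.543  (CG6442)
log2(20.58/165.3) = -3.006  (CG17939)
CG32786 is most strongly downregulated.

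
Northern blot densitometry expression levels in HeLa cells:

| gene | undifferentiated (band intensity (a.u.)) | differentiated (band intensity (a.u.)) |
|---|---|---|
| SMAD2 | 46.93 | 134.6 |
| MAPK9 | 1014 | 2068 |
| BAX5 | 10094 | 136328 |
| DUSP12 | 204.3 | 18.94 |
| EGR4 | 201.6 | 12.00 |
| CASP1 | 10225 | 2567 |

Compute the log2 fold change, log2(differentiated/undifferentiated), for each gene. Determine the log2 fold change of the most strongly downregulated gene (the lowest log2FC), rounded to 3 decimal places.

-4.070

log2(134.6/46.93) = 1.520  (SMAD2)
log2(2068/1014) = 1.028  (MAPK9)
log2(136328/10094) = 3.756  (BAX5)
log2(18.94/204.3) = -3.431  (DUSP12)
log2(12.00/201.6) = -4.070  (EGR4)
log2(2567/10225) = -1.994  (CASP1)
EGR4 is most strongly downregulated.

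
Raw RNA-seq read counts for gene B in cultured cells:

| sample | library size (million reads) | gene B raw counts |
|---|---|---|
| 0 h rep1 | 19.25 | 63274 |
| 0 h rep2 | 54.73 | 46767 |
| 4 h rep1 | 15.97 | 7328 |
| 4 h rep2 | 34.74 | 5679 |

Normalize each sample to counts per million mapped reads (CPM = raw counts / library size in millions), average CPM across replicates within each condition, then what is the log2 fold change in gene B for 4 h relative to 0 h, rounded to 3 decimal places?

-2.734

CPM(0 h rep1) = 63274 / 19.25 = 3286.9610
CPM(0 h rep2) = 46767 / 54.73 = 854.5039
CPM(4 h rep1) = 7328 / 15.97 = 458.8604
CPM(4 h rep2) = 5679 / 34.74 = 163.4715
mean CPM(0 h) = 2070.7325; mean CPM(4 h) = 311.1659
Fold change = 311.1659 / 2070.7325 = 0.15027
log2(0.15027) = -2.7344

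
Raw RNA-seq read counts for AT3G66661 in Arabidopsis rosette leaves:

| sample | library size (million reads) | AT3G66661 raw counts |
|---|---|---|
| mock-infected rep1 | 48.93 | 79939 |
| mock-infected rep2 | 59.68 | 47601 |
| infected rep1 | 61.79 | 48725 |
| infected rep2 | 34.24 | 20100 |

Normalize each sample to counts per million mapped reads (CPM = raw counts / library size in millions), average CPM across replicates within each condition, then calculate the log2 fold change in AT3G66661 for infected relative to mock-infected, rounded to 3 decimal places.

CPM(mock-infected rep1) = 79939 / 48.93 = 1633.7421
CPM(mock-infected rep2) = 47601 / 59.68 = 797.6039
CPM(infected rep1) = 48725 / 61.79 = 788.5580
CPM(infected rep2) = 20100 / 34.24 = 587.0327
mean CPM(mock-infected) = 1215.6730; mean CPM(infected) = 687.7954
Fold change = 687.7954 / 1215.6730 = 0.56577
log2(0.56577) = -0.8217

-0.822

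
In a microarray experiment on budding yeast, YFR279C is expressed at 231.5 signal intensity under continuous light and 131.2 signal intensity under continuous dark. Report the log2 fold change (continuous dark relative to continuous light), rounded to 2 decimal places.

-0.82

Fold change = 131.2 / 231.5 = 0.5667
log2(0.5667) = -0.819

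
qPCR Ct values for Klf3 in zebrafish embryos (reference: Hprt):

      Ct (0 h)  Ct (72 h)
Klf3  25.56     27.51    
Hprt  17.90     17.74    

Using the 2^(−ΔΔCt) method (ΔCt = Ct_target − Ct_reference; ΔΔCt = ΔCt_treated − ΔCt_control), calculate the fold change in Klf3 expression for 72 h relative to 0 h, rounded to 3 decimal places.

ΔCt(0 h) = 25.560 − 17.900 = 7.660
ΔCt(72 h) = 27.510 − 17.740 = 9.770
ΔΔCt = 9.770 − 7.660 = 2.110
Fold change = 2^(−2.110) = 0.2316

0.232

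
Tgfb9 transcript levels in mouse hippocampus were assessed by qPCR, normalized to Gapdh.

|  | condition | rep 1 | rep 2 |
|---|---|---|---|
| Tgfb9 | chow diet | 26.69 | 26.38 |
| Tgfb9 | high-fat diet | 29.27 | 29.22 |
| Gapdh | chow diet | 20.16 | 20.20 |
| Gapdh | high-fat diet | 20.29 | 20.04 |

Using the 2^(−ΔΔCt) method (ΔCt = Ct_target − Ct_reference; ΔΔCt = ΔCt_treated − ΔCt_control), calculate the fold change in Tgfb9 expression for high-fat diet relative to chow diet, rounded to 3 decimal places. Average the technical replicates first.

Mean Ct: Tgfb9 chow diet 26.535; Tgfb9 high-fat diet 29.245; Gapdh chow diet 20.180; Gapdh high-fat diet 20.165
ΔCt(chow diet) = 26.535 − 20.180 = 6.355
ΔCt(high-fat diet) = 29.245 − 20.165 = 9.080
ΔΔCt = 9.080 − 6.355 = 2.725
Fold change = 2^(−2.725) = 0.1512

0.151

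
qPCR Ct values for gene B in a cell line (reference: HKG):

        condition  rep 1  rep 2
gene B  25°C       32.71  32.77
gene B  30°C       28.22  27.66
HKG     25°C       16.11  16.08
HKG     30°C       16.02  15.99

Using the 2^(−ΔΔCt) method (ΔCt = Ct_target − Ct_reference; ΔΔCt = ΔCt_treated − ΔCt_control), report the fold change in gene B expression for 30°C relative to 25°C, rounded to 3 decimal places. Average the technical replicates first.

Mean Ct: gene B 25°C 32.740; gene B 30°C 27.940; HKG 25°C 16.095; HKG 30°C 16.005
ΔCt(25°C) = 32.740 − 16.095 = 16.645
ΔCt(30°C) = 27.940 − 16.005 = 11.935
ΔΔCt = 11.935 − 16.645 = -4.710
Fold change = 2^(−(-4.710)) = 2^4.710 = 26.1729

26.173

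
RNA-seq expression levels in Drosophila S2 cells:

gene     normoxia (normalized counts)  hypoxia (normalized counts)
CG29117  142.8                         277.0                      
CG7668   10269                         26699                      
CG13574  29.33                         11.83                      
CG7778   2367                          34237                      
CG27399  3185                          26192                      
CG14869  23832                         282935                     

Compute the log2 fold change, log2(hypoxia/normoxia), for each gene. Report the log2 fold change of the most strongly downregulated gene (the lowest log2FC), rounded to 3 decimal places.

-1.310

log2(277.0/142.8) = 0.956  (CG29117)
log2(26699/10269) = 1.378  (CG7668)
log2(11.83/29.33) = -1.310  (CG13574)
log2(34237/2367) = 3.854  (CG7778)
log2(26192/3185) = 3.040  (CG27399)
log2(282935/23832) = 3.569  (CG14869)
CG13574 is most strongly downregulated.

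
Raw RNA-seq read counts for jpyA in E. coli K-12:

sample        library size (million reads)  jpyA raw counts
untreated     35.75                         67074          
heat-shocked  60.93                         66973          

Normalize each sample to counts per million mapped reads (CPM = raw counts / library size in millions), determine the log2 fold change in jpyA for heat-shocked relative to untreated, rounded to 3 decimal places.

CPM(untreated) = 67074 / 35.75 = 1876.1958
CPM(heat-shocked) = 66973 / 60.93 = 1099.1794
Fold change = 1099.1794 / 1876.1958 = 0.58586
log2(0.58586) = -0.7714

-0.771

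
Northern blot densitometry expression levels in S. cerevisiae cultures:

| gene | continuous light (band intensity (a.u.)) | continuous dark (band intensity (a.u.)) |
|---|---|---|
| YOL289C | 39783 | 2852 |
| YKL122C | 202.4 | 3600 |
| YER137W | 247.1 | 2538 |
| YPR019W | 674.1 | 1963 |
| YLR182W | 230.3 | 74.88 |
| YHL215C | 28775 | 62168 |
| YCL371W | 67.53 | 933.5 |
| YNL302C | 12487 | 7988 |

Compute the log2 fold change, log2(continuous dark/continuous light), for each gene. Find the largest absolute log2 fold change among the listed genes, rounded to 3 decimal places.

4.153

log2(2852/39783) = -3.802  (YOL289C)
log2(3600/202.4) = 4.153  (YKL122C)
log2(2538/247.1) = 3.361  (YER137W)
log2(1963/674.1) = 1.542  (YPR019W)
log2(74.88/230.3) = -1.621  (YLR182W)
log2(62168/28775) = 1.111  (YHL215C)
log2(933.5/67.53) = 3.789  (YCL371W)
log2(7988/12487) = -0.645  (YNL302C)
The largest magnitude belongs to YKL122C.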